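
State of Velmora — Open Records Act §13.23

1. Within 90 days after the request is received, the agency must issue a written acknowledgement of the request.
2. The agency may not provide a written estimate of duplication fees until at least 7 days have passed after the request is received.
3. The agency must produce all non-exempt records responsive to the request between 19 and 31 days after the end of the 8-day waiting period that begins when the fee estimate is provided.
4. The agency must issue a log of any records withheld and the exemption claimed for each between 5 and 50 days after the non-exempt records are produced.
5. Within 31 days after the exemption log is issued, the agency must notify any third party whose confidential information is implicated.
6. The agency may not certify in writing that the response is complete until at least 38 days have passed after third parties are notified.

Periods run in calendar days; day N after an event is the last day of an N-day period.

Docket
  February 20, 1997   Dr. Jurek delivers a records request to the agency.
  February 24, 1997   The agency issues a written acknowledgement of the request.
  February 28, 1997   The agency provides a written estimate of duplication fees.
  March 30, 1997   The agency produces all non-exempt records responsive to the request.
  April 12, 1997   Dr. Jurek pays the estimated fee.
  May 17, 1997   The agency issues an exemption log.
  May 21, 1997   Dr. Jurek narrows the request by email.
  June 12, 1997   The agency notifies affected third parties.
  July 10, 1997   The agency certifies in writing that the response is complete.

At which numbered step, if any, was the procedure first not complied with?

Step 1: 90 days after February 20, 1997 (when the request is received) is May 21, 1997; done February 24, 1997 — timely.
Step 2: the earliest permitted date is 7 days after February 20, 1997 (when the request is received), i.e. February 27, 1997; done February 28, 1997, after the minimum wait.
Step 3: the window is 19–31 days after March 8, 1997 (end of the 8-day waiting period, which began when the fee estimate is provided on February 28, 1997), so March 27, 1997 through April 8, 1997; done March 30, 1997 — within the window.
Step 4: the window is 5–50 days after March 30, 1997 (when the non-exempt records are produced), so April 4, 1997 through May 19, 1997; done May 17, 1997 — within the window.
Step 5: 31 days after May 17, 1997 (when the exemption log is issued) is June 17, 1997; done June 12, 1997 — timely.
Step 6: the earliest permitted date is 38 days after June 12, 1997 (when third parties are notified), i.e. July 20, 1997; July 10, 1997 is 10 days before the earliest permitted date.
Later steps need not be reached.

Step 6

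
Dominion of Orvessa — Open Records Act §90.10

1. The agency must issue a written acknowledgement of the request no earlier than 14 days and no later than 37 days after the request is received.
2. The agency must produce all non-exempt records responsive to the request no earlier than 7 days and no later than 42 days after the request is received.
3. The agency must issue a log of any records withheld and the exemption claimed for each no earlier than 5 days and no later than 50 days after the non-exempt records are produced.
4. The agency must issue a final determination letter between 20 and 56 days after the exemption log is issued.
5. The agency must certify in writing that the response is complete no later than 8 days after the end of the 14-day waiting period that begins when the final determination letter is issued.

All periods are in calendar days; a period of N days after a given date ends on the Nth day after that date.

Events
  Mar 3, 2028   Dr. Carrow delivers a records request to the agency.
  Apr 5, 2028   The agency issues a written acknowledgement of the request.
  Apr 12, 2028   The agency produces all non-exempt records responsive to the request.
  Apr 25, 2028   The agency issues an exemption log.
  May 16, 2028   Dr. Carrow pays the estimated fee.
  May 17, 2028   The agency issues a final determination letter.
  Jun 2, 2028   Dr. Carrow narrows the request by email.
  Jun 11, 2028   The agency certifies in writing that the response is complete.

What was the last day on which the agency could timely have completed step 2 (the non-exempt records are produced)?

Step 2 runs from Mar 3, 2028, when the request is received. The window is 7–42 days after Mar 3, 2028; it closes on Apr 14, 2028.

Apr 14, 2028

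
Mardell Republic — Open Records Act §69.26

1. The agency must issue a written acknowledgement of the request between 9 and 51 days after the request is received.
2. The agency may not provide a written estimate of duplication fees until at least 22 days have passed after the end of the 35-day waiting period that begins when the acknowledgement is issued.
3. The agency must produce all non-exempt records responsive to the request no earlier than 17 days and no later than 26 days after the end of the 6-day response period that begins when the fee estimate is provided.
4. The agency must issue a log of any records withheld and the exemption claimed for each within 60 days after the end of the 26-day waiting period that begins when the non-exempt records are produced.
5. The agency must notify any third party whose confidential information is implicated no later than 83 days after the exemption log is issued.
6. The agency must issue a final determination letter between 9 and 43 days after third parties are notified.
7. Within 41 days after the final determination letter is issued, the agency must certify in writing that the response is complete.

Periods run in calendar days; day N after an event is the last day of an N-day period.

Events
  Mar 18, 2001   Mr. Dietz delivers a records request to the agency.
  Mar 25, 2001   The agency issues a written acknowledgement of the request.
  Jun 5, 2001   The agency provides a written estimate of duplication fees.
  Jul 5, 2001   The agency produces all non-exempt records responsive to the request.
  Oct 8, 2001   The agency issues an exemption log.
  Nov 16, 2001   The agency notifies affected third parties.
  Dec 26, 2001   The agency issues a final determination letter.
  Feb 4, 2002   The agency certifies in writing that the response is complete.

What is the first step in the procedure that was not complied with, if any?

Step 1 — 9 and 51 days from Mar 18, 2001 (when the request is received) are Mar 27, 2001 and May 8, 2001 respectively; Mar 25, 2001 is 2 days too early.

Step 1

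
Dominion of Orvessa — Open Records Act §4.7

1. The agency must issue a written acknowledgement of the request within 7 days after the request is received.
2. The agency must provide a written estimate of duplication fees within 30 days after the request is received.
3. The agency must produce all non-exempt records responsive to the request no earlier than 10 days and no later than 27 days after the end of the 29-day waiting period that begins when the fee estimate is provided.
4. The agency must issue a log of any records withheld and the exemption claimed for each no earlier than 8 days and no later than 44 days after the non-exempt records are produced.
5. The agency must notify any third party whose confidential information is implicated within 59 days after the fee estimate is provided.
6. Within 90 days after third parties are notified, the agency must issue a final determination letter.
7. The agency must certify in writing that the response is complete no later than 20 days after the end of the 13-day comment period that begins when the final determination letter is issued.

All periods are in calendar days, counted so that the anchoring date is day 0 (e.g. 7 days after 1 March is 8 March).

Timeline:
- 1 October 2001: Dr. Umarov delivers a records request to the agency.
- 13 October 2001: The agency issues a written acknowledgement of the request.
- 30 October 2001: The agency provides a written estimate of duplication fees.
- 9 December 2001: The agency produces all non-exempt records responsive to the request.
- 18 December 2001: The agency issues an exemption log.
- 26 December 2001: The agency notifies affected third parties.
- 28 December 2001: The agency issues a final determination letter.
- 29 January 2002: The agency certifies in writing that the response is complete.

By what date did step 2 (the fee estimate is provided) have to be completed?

31 October 2001

Step 2 runs from 1 October 2001, when the request is received. 30 days after 1 October 2001 is 31 October 2001.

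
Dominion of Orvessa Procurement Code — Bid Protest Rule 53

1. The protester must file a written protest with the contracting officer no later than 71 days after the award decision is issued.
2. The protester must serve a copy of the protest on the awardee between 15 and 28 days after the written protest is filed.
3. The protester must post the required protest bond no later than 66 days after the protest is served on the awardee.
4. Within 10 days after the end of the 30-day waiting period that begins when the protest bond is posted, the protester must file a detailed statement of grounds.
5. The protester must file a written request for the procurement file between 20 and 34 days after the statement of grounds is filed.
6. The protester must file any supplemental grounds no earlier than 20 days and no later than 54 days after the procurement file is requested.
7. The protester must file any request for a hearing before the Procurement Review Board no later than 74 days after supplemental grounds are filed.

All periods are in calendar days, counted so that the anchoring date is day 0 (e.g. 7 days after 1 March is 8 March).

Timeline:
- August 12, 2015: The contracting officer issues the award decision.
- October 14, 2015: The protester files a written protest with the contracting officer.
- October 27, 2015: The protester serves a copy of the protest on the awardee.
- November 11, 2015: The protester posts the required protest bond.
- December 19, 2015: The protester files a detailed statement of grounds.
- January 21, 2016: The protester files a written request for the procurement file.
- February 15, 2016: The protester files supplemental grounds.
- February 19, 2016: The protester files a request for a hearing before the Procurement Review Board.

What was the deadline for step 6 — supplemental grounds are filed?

March 15, 2016

Step 6 runs from January 21, 2016, when the procurement file is requested. The window is 20–54 days after January 21, 2016; it closes on March 15, 2016.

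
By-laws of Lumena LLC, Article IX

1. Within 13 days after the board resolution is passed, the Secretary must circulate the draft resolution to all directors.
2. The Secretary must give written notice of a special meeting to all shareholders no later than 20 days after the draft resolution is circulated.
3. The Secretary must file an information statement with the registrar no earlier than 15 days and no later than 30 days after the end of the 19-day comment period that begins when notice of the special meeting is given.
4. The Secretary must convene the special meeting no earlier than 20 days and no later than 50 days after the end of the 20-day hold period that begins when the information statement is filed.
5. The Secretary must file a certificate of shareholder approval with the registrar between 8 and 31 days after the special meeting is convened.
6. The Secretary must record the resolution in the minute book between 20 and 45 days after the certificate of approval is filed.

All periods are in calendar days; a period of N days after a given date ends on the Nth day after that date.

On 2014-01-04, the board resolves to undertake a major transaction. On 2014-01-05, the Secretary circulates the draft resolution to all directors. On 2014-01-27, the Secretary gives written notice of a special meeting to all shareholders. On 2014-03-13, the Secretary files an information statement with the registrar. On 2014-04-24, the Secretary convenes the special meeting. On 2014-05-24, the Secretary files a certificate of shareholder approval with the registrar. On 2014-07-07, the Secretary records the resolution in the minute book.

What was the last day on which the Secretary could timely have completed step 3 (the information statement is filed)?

2014-03-17

Notice of the special meeting is given on 2014-01-27; the 19-day comment period therefore ends 2014-02-15, and step 3 runs from that date. The window is 15–30 days after 2014-02-15; it closes on 2014-03-17.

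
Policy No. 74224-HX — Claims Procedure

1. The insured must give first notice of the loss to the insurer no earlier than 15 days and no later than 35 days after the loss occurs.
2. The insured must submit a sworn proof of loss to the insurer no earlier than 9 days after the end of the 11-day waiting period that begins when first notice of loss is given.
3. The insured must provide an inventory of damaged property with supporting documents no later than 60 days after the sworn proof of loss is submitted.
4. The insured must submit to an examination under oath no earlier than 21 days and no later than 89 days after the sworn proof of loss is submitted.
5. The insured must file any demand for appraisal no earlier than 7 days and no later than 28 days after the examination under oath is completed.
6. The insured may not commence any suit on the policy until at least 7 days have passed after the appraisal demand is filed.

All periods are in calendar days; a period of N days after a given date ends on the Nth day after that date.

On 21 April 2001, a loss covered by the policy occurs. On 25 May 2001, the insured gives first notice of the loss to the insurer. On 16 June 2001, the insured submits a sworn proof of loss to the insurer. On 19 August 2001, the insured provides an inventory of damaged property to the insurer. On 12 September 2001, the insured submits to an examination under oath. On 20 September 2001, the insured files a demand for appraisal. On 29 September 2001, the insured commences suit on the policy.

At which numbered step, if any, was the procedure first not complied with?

Step 1: the window is 15–35 days after 21 April 2001 (when the loss occurs), so 6 May 2001 through 26 May 2001; 25 May 2001 falls inside that range.
Step 2: the earliest permitted date is 9 days after 5 June 2001 (end of the 11-day waiting period, which began when first notice of loss is given on 25 May 2001), i.e. 14 June 2001; 16 June 2001 is on or after that date.
Step 3: 60 days after 16 June 2001 (when the sworn proof of loss is submitted) is 15 August 2001; done 19 August 2001 — 4 days late.

Step 3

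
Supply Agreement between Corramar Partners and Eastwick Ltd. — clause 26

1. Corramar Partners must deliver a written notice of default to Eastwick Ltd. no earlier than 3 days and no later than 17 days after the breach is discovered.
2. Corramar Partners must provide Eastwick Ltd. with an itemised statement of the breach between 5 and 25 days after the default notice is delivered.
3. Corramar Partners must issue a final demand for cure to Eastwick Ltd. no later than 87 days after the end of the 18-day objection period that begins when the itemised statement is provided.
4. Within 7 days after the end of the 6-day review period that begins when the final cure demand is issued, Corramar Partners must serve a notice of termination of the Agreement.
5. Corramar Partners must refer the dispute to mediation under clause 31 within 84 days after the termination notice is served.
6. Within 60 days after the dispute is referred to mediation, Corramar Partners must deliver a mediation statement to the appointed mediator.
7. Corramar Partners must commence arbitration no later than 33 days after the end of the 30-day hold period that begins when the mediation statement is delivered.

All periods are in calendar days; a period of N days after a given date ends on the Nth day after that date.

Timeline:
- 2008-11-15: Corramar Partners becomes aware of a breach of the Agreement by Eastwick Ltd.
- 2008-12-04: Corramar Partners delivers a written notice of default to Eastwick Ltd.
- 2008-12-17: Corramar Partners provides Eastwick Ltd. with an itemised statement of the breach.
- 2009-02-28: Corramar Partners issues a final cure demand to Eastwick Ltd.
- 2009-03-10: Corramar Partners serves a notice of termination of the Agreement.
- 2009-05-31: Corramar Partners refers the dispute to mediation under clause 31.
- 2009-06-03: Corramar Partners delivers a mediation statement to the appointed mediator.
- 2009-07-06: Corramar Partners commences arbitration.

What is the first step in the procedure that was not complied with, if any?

Step 1 — 3 and 17 days from 2008-11-15 (when the breach is discovered) are 2008-11-18 and 2008-12-02 respectively; 2008-12-04 is 2 days past the end of the window.
The analysis stops there.

Step 1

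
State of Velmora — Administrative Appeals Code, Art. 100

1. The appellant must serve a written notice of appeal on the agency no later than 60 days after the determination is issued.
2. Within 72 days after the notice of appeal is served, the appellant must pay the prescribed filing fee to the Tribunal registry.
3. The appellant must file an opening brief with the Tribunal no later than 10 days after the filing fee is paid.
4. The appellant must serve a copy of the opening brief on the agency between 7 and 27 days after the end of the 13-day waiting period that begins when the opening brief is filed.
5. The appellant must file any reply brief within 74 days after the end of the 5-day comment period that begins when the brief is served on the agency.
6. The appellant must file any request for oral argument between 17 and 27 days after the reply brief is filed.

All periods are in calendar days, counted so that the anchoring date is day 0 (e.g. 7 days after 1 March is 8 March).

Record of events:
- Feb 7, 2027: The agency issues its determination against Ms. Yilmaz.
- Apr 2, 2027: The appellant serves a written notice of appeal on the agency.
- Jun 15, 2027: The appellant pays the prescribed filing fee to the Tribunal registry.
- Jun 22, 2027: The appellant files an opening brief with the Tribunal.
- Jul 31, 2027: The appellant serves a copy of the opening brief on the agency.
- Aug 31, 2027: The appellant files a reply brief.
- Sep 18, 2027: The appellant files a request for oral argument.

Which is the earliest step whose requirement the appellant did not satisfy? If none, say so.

Step 1: 60 days after Feb 7, 2027 (when the determination is issued) is Apr 8, 2027; completed Apr 2, 2027, before the deadline.
Step 2: 72 days after Apr 2, 2027 (when the notice of appeal is served) is Jun 13, 2027; Jun 15, 2027 misses that deadline by 2 days.
Later steps need not be reached.

Step 2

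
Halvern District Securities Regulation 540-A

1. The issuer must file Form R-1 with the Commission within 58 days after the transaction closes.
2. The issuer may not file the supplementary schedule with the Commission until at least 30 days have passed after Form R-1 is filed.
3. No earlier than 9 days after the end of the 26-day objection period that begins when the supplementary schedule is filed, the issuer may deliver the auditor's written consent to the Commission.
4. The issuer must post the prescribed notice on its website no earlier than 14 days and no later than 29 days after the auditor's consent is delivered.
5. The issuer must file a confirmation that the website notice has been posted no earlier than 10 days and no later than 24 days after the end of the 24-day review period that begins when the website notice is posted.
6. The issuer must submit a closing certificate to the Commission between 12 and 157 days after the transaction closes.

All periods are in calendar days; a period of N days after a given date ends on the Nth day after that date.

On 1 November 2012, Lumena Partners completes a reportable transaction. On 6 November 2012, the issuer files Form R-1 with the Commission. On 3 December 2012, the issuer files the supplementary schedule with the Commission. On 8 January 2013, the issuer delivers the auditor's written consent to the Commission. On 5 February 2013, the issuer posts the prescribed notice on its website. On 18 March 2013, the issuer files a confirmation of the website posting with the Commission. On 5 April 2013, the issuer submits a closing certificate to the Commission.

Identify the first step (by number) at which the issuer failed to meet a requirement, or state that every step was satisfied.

Step 2

Step 1 — counting 58 days from 1 November 2012 (when the transaction closes) gives a deadline of 29 December 2012; completed 6 November 2012, before the deadline.
Step 2 — must wait 30 days from 6 November 2012 (when Form R-1 is filed), so not before 6 December 2012; 3 December 2012 is 3 days before the earliest permitted date.
The analysis stops there.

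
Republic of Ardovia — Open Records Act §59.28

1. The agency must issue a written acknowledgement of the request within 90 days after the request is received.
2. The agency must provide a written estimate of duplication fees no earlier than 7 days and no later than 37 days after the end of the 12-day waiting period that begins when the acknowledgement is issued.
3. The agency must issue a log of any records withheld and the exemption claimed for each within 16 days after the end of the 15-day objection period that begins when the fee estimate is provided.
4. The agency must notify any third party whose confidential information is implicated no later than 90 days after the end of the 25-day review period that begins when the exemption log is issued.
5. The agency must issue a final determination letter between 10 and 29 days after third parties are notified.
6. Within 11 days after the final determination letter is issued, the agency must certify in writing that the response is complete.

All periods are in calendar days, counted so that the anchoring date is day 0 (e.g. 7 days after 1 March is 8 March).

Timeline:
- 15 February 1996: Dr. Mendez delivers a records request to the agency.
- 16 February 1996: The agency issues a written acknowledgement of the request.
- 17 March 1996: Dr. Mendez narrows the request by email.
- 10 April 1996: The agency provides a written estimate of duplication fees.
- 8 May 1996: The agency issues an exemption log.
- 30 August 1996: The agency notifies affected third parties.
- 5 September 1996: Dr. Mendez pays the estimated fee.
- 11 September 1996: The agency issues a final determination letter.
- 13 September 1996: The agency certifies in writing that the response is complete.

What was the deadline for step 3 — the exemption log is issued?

The fee estimate is provided on 10 April 1996; the 15-day objection period therefore ends 25 April 1996, and step 3 runs from that date. 16 days after 25 April 1996 is 11 May 1996.

11 May 1996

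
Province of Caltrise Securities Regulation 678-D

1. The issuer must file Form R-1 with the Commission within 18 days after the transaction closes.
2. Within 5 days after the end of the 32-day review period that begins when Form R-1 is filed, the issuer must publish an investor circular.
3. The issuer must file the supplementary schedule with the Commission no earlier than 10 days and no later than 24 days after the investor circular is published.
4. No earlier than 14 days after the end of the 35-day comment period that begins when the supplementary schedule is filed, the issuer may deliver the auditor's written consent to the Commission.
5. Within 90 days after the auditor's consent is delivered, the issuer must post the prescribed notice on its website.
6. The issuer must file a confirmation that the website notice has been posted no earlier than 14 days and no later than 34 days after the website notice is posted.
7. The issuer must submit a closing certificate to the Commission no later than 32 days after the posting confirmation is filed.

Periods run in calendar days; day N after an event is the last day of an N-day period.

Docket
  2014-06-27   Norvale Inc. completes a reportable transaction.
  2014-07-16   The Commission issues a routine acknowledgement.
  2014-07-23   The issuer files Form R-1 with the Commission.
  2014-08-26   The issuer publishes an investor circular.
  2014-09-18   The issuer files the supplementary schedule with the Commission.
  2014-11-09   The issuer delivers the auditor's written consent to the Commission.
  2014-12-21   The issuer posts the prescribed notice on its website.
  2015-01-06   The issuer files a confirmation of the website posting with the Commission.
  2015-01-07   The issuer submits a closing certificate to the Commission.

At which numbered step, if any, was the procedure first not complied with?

Step 1 — counting 18 days from 2014-06-27 (when the transaction closes) gives a deadline of 2014-07-15; 2014-07-23 misses that deadline by 8 days.

Step 1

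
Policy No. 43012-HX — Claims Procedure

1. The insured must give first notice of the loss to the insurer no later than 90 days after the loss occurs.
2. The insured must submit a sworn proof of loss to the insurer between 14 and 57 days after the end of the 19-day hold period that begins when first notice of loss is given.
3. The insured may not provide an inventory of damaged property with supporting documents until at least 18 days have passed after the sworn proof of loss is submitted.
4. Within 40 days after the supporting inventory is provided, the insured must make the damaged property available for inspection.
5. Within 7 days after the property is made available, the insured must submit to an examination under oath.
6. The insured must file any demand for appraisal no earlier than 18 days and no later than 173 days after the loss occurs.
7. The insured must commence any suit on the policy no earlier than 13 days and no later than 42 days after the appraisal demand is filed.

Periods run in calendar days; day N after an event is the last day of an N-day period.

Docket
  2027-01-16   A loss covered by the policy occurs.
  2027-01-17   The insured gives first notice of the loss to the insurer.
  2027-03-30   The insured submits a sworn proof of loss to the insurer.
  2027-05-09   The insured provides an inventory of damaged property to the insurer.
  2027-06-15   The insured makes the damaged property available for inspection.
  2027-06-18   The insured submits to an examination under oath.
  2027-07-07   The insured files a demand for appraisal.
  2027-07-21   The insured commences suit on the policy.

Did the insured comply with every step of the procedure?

Yes

(1) due by 2027-01-16 + 90 days = 2027-04-16; completed 2027-01-17, before the deadline.
(2) the permitted window runs from 2027-02-05 + 14 = 2027-02-19 to 2027-02-05 + 57 = 2027-04-03; done 2027-03-30 — within the window.
(3) permitted from 2027-03-30 + 18 days = 2027-04-17 onward; 2027-05-09 is on or after that date.
(4) due by 2027-05-09 + 40 days = 2027-06-18; 2027-06-15 is within that limit.
(5) due by 2027-06-15 + 7 days = 2027-06-22; 2027-06-18 is within that limit.
(6) the permitted window runs from 2027-01-16 + 18 = 2027-02-03 to 2027-01-16 + 173 = 2027-07-08; done 2027-07-07, which is between those dates.
(7) the permitted window runs from 2027-07-07 + 13 = 2027-07-20 to 2027-07-07 + 42 = 2027-08-18; done 2027-07-21, which is between those dates.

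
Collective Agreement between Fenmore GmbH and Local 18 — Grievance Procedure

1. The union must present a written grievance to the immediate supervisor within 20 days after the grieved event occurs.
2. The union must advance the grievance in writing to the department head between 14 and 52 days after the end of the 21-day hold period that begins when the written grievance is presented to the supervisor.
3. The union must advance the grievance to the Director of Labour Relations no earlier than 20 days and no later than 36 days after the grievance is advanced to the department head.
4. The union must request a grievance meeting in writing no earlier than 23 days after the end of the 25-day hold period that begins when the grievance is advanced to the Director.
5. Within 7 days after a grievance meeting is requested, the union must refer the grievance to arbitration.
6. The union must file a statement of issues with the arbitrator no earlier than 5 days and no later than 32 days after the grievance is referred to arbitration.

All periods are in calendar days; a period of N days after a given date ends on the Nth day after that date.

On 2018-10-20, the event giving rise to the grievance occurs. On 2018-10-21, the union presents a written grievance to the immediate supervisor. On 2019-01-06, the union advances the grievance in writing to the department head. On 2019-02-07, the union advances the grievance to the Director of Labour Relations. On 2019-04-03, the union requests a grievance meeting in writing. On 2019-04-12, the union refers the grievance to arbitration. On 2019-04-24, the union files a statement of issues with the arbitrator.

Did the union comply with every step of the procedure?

No

(1) due by 2018-10-20 + 20 days = 2018-11-09; done 2018-10-21 — timely.
(2) the permitted window runs from 2018-11-11 + 14 = 2018-11-25 to 2018-11-11 + 52 = 2019-01-02; done 2019-01-06 — 4 days after the window closed.
That is the first point of non-compliance.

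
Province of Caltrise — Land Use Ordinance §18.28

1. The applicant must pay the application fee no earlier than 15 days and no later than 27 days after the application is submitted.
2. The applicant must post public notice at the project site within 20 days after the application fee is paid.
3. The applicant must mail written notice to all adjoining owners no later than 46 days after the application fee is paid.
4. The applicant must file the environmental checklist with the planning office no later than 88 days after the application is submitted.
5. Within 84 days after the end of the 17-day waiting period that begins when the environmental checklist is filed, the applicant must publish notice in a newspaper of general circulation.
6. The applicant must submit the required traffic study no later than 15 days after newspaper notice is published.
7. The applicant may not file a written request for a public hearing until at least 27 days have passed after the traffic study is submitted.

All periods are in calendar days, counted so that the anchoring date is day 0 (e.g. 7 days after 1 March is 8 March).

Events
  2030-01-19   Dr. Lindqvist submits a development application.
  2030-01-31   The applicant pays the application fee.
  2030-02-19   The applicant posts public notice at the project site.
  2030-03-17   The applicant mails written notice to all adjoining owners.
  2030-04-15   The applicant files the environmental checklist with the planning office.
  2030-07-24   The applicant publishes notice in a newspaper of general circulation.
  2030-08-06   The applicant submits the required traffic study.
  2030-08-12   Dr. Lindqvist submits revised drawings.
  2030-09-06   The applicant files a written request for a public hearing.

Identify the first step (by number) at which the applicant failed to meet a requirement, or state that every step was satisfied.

Step 1: the window is 15–27 days after 2030-01-19 (when the application is submitted), so 2030-02-03 through 2030-02-15; done 2030-01-31 — 3 days before the window opened.
No need to go further; step 1 was not satisfied.

Step 1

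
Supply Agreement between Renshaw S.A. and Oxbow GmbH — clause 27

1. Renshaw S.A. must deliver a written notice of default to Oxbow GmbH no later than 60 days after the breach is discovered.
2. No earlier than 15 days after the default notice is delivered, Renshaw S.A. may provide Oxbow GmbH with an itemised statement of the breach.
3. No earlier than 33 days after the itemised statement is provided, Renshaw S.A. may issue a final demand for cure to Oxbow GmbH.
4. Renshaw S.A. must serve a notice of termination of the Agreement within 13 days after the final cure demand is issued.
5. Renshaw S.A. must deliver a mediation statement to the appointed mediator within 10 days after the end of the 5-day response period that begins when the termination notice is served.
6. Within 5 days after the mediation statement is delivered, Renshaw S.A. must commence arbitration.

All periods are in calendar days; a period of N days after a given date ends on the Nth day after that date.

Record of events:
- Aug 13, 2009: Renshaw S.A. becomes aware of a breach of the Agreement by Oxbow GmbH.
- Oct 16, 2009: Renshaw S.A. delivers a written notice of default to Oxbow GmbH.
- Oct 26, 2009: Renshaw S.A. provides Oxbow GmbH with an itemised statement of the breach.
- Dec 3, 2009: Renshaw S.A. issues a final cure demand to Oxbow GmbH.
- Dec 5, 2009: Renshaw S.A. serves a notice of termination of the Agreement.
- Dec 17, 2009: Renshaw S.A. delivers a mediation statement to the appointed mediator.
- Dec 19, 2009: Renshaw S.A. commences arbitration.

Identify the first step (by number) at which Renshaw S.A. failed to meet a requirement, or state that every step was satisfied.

(1) due by Aug 13, 2009 + 60 days = Oct 12, 2009; done Oct 16, 2009 — 4 days late.

Step 1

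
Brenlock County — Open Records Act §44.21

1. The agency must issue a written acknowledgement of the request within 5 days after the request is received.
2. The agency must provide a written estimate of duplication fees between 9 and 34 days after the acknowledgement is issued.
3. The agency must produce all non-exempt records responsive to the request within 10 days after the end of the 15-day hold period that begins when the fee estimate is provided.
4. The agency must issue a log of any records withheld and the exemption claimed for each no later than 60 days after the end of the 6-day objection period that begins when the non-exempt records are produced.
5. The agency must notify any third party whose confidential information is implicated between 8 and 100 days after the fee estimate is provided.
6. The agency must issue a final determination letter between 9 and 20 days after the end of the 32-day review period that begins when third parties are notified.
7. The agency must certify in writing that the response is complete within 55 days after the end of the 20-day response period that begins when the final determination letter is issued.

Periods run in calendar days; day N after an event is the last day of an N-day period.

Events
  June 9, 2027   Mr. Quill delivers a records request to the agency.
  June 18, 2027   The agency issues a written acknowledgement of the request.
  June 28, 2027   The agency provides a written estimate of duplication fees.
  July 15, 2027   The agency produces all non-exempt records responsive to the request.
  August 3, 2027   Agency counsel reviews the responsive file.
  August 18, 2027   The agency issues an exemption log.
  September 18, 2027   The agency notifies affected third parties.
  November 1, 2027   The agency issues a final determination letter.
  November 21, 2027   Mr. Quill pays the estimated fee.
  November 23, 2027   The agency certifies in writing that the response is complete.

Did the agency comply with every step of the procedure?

No

Step 1 — counting 5 days from June 9, 2027 (when the request is received) gives a deadline of June 14, 2027; not done until June 18, 2027, 4 days after the deadline.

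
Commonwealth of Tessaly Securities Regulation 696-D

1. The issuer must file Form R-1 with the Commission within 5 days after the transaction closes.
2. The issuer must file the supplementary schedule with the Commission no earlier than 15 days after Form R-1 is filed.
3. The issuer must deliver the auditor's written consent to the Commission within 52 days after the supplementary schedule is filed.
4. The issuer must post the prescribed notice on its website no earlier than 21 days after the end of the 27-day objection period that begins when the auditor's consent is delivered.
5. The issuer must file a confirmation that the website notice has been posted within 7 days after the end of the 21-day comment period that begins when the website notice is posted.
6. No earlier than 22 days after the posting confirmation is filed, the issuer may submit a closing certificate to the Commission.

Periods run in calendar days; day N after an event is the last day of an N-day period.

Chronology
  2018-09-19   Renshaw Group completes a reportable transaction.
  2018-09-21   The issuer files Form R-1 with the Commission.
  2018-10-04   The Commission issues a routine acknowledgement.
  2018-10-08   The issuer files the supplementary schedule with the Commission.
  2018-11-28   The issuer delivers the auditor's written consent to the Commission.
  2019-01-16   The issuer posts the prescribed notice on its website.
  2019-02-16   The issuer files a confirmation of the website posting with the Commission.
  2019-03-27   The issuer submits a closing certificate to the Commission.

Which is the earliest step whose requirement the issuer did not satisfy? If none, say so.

Step 5

(1) due by 2018-09-19 + 5 days = 2018-09-24; done 2018-09-21 — timely.
(2) permitted from 2018-09-21 + 15 days = 2018-10-06 onward; 2018-10-08 is on or after that date.
(3) due by 2018-10-08 + 52 days = 2018-11-29; done 2018-11-28 — timely.
(4) permitted from 2018-12-25 + 21 days = 2019-01-15 onward; done 2019-01-16 — permitted.
(5) due by 2019-02-06 + 7 days = 2019-02-13; 2019-02-16 misses that deadline by 3 days.
That is the first point of non-compliance.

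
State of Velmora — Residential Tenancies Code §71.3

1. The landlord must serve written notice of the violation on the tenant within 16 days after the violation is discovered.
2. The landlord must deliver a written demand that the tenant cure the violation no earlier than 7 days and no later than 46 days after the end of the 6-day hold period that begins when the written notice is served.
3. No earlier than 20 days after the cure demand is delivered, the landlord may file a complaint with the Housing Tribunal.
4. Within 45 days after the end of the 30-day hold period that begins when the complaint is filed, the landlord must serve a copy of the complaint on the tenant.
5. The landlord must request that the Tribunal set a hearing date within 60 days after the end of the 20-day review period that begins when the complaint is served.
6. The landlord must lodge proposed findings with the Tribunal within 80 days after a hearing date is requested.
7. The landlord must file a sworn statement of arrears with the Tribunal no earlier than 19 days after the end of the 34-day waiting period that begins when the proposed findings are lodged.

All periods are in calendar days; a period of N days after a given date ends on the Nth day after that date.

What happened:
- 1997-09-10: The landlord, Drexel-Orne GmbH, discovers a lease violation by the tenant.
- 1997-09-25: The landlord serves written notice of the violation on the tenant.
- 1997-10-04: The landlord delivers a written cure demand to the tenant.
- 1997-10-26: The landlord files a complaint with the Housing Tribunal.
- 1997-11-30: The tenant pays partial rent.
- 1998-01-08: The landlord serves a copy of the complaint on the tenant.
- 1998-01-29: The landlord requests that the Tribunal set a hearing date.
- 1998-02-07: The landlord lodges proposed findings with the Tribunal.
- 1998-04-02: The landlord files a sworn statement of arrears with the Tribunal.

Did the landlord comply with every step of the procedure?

No

(1) due by 1997-09-10 + 16 days = 1997-09-26; 1997-09-25 is within that limit.
(2) the permitted window runs from 1997-10-01 + 7 = 1997-10-08 to 1997-10-01 + 46 = 1997-11-16; 1997-10-04 is 4 days too early.
No need to go further; step 2 was not satisfied.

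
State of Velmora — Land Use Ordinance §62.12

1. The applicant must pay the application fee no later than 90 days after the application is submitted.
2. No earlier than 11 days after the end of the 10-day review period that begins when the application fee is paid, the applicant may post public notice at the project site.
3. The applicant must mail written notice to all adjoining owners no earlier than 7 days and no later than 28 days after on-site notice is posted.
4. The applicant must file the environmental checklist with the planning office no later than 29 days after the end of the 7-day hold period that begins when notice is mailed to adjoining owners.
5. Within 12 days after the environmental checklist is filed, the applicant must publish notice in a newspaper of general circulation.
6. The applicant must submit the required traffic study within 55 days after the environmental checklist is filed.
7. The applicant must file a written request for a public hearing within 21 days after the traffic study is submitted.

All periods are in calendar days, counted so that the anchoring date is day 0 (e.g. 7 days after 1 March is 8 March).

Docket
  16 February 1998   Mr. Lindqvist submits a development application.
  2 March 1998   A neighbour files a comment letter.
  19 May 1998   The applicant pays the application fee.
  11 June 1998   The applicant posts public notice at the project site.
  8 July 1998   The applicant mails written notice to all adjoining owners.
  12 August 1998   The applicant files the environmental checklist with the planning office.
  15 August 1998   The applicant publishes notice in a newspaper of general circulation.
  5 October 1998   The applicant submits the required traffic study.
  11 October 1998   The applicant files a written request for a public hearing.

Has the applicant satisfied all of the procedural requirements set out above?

(1) due by 16 February 1998 + 90 days = 17 May 1998; done 19 May 1998 — 2 days late.
The procedure was therefore not followed at step 1.

No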